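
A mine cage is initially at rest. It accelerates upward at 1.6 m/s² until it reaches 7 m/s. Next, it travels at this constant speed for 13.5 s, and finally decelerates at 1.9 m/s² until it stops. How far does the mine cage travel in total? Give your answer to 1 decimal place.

122.7 m

Phase 1 (accelerating): v₀ = 0 m/s, a = 1.6 m/s².
v = v₀ + at → t = (7 − 0) / 1.6 = 4.38 s
v² = v₀² + 2aΔx → Δx = (7² − 0²)/(2·1.6) = 15.3 m

Phase 2 (constant speed): v₀ = 7.00 m/s, a = 0 m/s².
v = v₀ + at = 7.00 + (0)(13.5) = 7.00 m/s
Δx = v₀t + ½at² = 7.00·13.5 + 0.5·0·13.5² = 94.5 m

Phase 3 (decelerating): v₀ = 7.00 m/s, a = -1.9 m/s².
v = v₀ + at → t = (0 − 7.00) / -1.9 = 3.68 s
v² = v₀² + 2aΔx → Δx = (0² − 7.00²)/(2·-1.9) = 12.9 m
Total distance = 15.3 + 94.5 + 12.9 = 123 m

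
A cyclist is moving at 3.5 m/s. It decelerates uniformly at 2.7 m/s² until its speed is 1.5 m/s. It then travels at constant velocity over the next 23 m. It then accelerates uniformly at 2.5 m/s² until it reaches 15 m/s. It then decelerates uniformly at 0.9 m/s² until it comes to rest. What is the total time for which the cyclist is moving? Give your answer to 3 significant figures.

Phase 1 (decelerating): v₀ = 3.50 m/s, a = -2.7 m/s².
v = v₀ + at → t = (1.5 − 3.50) / -2.7 = 0.741 s
v² = v₀² + 2aΔx → Δx = (1.5² − 3.50²)/(2·-2.7) = 1.85 m

Phase 2 (constant speed): v₀ = 1.50 m/s, a = 0 m/s².
Constant speed: t = d/v = 23/1.50 = 15.3 s

Phase 3 (accelerating): v₀ = 1.50 m/s, a = 2.5 m/s².
v = v₀ + at → t = (15 − 1.50) / 2.5 = 5.40 s
v² = v₀² + 2aΔx → Δx = (15² − 1.50²)/(2·2.5) = 44.5 m

Phase 4 (decelerating): v₀ = 15.0 m/s, a = -0.9 m/s².
v = v₀ + at → t = (0 − 15.0) / -0.9 = 16.7 s
v² = v₀² + 2aΔx → Δx = (0² − 15.0²)/(2·-0.9) = 125 m
Total time = 0.741 + 15.3 + 5.40 + 16.7 = 38.1 s

38.1 s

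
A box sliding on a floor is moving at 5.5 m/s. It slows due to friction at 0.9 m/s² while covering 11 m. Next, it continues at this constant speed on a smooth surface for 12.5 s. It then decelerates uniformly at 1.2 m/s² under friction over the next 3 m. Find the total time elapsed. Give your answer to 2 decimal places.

Phase 1 (decelerating): v₀ = 5.50 m/s, a = -0.9 m/s².
v² = v₀² + 2aΔx = 5.50² + 2·-0.9·11 = 10.4 → v = 3.23 m/s
t = (v − v₀)/a = (3.23 − 5.50)/-0.9 = 2.52 s

Phase 2 (constant speed): v₀ = 3.23 m/s, a = 0 m/s².
v = v₀ + at = 3.23 + (0)(12.5) = 3.23 m/s
Δx = v₀t + ½at² = 3.23·12.5 + 0.5·0·12.5² = 40.4 m

Phase 3 (decelerating): v₀ = 3.23 m/s, a = -1.2 m/s².
v² = v₀² + 2aΔx = 3.23² + 2·-1.2·3 = 3.25 → v = 1.80 m/s
t = (v − v₀)/a = (1.80 − 3.23)/-1.2 = 1.19 s
Total time = 2.52 + 12.5 + 1.19 = 16.2 s

16.21 s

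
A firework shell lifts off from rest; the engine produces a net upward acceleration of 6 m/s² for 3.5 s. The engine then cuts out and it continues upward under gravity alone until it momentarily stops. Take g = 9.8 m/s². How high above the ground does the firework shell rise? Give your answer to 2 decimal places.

Phase 1 (powered ascent): v₀ = 0 m/s, a = 6 m/s².
v = v₀ + at = 0 + (6)(3.5) = 21.0 m/s
Δx = v₀t + ½at² = 0·3.5 + 0.5·6·3.5² = 36.8 m

Phase 2 (coasting upward): v₀ = 21.0 m/s, a = -9.8 m/s².
v = v₀ + at → t = (0 − 21.0) / -9.8 = 2.14 s
v² = v₀² + 2aΔx → Δx = (0² − 21.0²)/(2·-9.8) = 22.5 m
Maximum height = 36.8 + 22.5 = 59.2 m

59.25 m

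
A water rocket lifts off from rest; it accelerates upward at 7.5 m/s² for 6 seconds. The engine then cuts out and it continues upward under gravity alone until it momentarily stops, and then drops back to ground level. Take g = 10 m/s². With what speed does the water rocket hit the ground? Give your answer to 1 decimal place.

Phase 1 (powered ascent): v₀ = 0 m/s, a = 7.5 m/s².
v = v₀ + at = 0 + (7.5)(6) = 45.0 m/s
Δx = v₀t + ½at² = 0·6 + 0.5·7.5·6² = 135 m

Phase 2 (coasting upward): v₀ = 45.0 m/s, a = -10 m/s².
v = v₀ + at → t = (0 − 45.0) / -10 = 4.50 s
v² = v₀² + 2aΔx → Δx = (0² − 45.0²)/(2·-10) = 101 m

Phase 3 (free fall): v₀ = 0 m/s, a = -10 m/s².
Falls 236 m from rest: t = √(2·236/10) = 6.87 s; v = g·t = 68.7 m/s.
Impact speed = 68.7 m/s

68.7 m/s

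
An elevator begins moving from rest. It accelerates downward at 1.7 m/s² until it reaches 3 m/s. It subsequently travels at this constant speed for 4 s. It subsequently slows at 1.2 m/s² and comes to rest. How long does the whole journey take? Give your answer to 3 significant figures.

Phase 1 (accelerating): v₀ = 0 m/s, a = 1.7 m/s².
v = v₀ + at → t = (3 − 0) / 1.7 = 1.76 s
v² = v₀² + 2aΔx → Δx = (3² − 0²)/(2·1.7) = 2.65 m

Phase 2 (constant speed): v₀ = 3.00 m/s, a = 0 m/s².
v = v₀ + at = 3.00 + (0)(4) = 3.00 m/s
Δx = v₀t + ½at² = 3.00·4 + 0.5·0·4² = 12.0 m

Phase 3 (decelerating): v₀ = 3.00 m/s, a = -1.2 m/s².
v = v₀ + at → t = (0 − 3.00) / -1.2 = 2.50 s
v² = v₀² + 2aΔx → Δx = (0² − 3.00²)/(2·-1.2) = 3.75 m
Total time = 1.76 + 4.00 + 2.50 = 8.26 s

8.26 s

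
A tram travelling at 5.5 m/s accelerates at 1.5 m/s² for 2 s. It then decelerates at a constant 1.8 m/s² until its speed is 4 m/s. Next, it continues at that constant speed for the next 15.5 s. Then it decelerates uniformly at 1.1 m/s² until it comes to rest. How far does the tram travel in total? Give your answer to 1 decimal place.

Phase 1 (accelerating): v₀ = 5.50 m/s, a = 1.5 m/s².
v = v₀ + at = 5.50 + (1.5)(2) = 8.50 m/s
Δx = v₀t + ½at² = 5.50·2 + 0.5·1.5·2² = 14.0 m

Phase 2 (decelerating): v₀ = 8.50 m/s, a = -1.8 m/s².
v = v₀ + at → t = (4 − 8.50) / -1.8 = 2.50 s
v² = v₀² + 2aΔx → Δx = (4² − 8.50²)/(2·-1.8) = 15.6 m

Phase 3 (constant speed): v₀ = 4.00 m/s, a = 0 m/s².
v = v₀ + at = 4.00 + (0)(15.5) = 4.00 m/s
Δx = v₀t + ½at² = 4.00·15.5 + 0.5·0·15.5² = 62.0 m

Phase 4 (decelerating): v₀ = 4.00 m/s, a = -1.1 m/s².
v = v₀ + at → t = (0 − 4.00) / -1.1 = 3.64 s
v² = v₀² + 2aΔx → Δx = (0² − 4.00²)/(2·-1.1) = 7.27 m
Total distance = 14.0 + 15.6 + 62.0 + 7.27 = 98.9 m

98.9 m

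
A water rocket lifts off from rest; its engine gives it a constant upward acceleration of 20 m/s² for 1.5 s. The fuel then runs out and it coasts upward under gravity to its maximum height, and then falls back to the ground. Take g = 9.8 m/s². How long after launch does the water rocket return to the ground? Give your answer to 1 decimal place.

Phase 1 (powered ascent): v₀ = 0 m/s, a = 20 m/s².
v = v₀ + at = 0 + (20)(1.5) = 30.0 m/s
Δx = v₀t + ½at² = 0·1.5 + 0.5·20·1.5² = 22.5 m

Phase 2 (coasting upward): v₀ = 30.0 m/s, a = -9.8 m/s².
v = v₀ + at → t = (0 − 30.0) / -9.8 = 3.06 s
v² = v₀² + 2aΔx → Δx = (0² − 30.0²)/(2·-9.8) = 45.9 m

Phase 3 (free fall): v₀ = 0 m/s, a = -9.8 m/s².
Falls 68.4 m from rest: t = √(2·68.4/9.8) = 3.74 s; v = g·t = 36.6 m/s.
Total time = 1.50 + 3.06 + 3.74 = 8.30 s

8.3 s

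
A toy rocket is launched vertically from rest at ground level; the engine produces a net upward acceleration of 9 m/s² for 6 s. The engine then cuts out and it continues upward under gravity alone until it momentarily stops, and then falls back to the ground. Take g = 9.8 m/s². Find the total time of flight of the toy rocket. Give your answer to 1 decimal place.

Phase 1 (powered ascent): v₀ = 0 m/s, a = 9 m/s².
v = v₀ + at = 0 + (9)(6) = 54.0 m/s
Δx = v₀t + ½at² = 0·6 + 0.5·9·6² = 162 m

Phase 2 (coasting upward): v₀ = 54.0 m/s, a = -9.8 m/s².
v = v₀ + at → t = (0 − 54.0) / -9.8 = 5.51 s
v² = v₀² + 2aΔx → Δx = (0² − 54.0²)/(2·-9.8) = 149 m

Phase 3 (free fall): v₀ = 0 m/s, a = -9.8 m/s².
Falls 311 m from rest: t = √(2·311/9.8) = 7.96 s; v = g·t = 78.0 m/s.
Total time = 6.00 + 5.51 + 7.96 = 19.5 s

19.5 s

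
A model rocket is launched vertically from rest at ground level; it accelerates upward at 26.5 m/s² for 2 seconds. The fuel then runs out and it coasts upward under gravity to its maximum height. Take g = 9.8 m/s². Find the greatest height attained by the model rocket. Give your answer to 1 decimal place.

196.3 m

Phase 1 (powered ascent): v₀ = 0 m/s, a = 26.5 m/s².
v = v₀ + at = 0 + (26.5)(2) = 53.0 m/s
Δx = v₀t + ½at² = 0·2 + 0.5·26.5·2² = 53.0 m

Phase 2 (coasting upward): v₀ = 53.0 m/s, a = -9.8 m/s².
v = v₀ + at → t = (0 − 53.0) / -9.8 = 5.41 s
v² = v₀² + 2aΔx → Δx = (0² − 53.0²)/(2·-9.8) = 143 m
Maximum height = 53.0 + 143 = 196 m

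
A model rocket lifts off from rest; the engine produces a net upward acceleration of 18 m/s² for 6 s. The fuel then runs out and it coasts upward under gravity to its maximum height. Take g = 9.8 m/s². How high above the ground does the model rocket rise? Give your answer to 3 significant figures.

919 m

Phase 1 (powered ascent): v₀ = 0 m/s, a = 18 m/s².
v = v₀ + at = 0 + (18)(6) = 108 m/s
Δx = v₀t + ½at² = 0·6 + 0.5·18·6² = 324 m

Phase 2 (coasting upward): v₀ = 108 m/s, a = -9.8 m/s².
v = v₀ + at → t = (0 − 108) / -9.8 = 11.0 s
v² = v₀² + 2aΔx → Δx = (0² − 108²)/(2·-9.8) = 595 m
Maximum height = 324 + 595 = 919 m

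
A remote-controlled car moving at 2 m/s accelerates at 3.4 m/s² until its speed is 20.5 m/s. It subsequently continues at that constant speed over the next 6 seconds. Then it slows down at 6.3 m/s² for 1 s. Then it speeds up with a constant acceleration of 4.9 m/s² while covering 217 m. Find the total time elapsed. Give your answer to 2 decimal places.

19.39 s

Phase 1 (accelerating): v₀ = 2.00 m/s, a = 3.4 m/s².
v = v₀ + at → t = (20.5 − 2.00) / 3.4 = 5.44 s
v² = v₀² + 2aΔx → Δx = (20.5² − 2.00²)/(2·3.4) = 61.2 m

Phase 2 (constant speed): v₀ = 20.5 m/s, a = 0 m/s².
v = v₀ + at = 20.5 + (0)(6) = 20.5 m/s
Δx = v₀t + ½at² = 20.5·6 + 0.5·0·6² = 123 m

Phase 3 (decelerating): v₀ = 20.5 m/s, a = -6.3 m/s².
v = v₀ + at = 20.5 + (-6.3)(1) = 14.2 m/s
Δx = v₀t + ½at² = 20.5·1 + 0.5·-6.3·1² = 17.4 m

Phase 4 (accelerating): v₀ = 14.2 m/s, a = 4.9 m/s².
v² = v₀² + 2aΔx = 14.2² + 2·4.9·217 = 2330 → v = 48.3 m/s
t = (v − v₀)/a = (48.3 − 14.2)/4.9 = 6.95 s
Total time = 5.44 + 6.00 + 1.00 + 6.95 = 19.4 s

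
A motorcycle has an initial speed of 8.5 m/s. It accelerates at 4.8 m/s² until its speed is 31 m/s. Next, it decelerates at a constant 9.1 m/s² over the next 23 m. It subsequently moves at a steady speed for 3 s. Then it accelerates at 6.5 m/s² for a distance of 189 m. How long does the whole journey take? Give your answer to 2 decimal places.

13.38 s

Phase 1 (accelerating): v₀ = 8.50 m/s, a = 4.8 m/s².
v = v₀ + at → t = (31 − 8.50) / 4.8 = 4.69 s
v² = v₀² + 2aΔx → Δx = (31² − 8.50²)/(2·4.8) = 92.6 m

Phase 2 (decelerating): v₀ = 31.0 m/s, a = -9.1 m/s².
v² = v₀² + 2aΔx = 31.0² + 2·-9.1·23 = 542 → v = 23.3 m/s
t = (v − v₀)/a = (23.3 − 31.0)/-9.1 = 0.847 s

Phase 3 (constant speed): v₀ = 23.3 m/s, a = 0 m/s².
v = v₀ + at = 23.3 + (0)(3) = 23.3 m/s
Δx = v₀t + ½at² = 23.3·3 + 0.5·0·3² = 69.9 m

Phase 4 (accelerating): v₀ = 23.3 m/s, a = 6.5 m/s².
v² = v₀² + 2aΔx = 23.3² + 2·6.5·189 = 3000 → v = 54.8 m/s
t = (v − v₀)/a = (54.8 − 23.3)/6.5 = 4.84 s
Total time = 4.69 + 0.847 + 3.00 + 4.84 = 13.4 s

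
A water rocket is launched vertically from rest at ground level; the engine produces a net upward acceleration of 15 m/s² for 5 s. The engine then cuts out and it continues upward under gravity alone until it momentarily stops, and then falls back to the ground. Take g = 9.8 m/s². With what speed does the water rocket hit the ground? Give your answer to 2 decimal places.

96.44 m/s

Phase 1 (powered ascent): v₀ = 0 m/s, a = 15 m/s².
v = v₀ + at = 0 + (15)(5) = 75.0 m/s
Δx = v₀t + ½at² = 0·5 + 0.5·15·5² = 188 m

Phase 2 (coasting upward): v₀ = 75.0 m/s, a = -9.8 m/s².
v = v₀ + at → t = (0 − 75.0) / -9.8 = 7.65 s
v² = v₀² + 2aΔx → Δx = (0² − 75.0²)/(2·-9.8) = 287 m

Phase 3 (free fall): v₀ = 0 m/s, a = -9.8 m/s².
Falls 474 m from rest: t = √(2·474/9.8) = 9.84 s; v = g·t = 96.4 m/s.
Impact speed = 96.4 m/s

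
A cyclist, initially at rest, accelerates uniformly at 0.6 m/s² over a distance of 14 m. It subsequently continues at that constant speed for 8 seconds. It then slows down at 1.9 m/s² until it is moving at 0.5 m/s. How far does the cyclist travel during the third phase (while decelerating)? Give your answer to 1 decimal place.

4.4 m

Phase 1 (accelerating): v₀ = 0 m/s, a = 0.6 m/s².
v² = v₀² + 2aΔx = 0² + 2·0.6·14 = 16.8 → v = 4.10 m/s
t = (v − v₀)/a = (4.10 − 0)/0.6 = 6.83 s

Phase 2 (constant speed): v₀ = 4.10 m/s, a = 0 m/s².
v = v₀ + at = 4.10 + (0)(8) = 4.10 m/s
Δx = v₀t + ½at² = 4.10·8 + 0.5·0·8² = 32.8 m

Phase 3 (decelerating): v₀ = 4.10 m/s, a = -1.9 m/s².
v = v₀ + at → t = (0.5 − 4.10) / -1.9 = 1.89 s
v² = v₀² + 2aΔx → Δx = (0.5² − 4.10²)/(2·-1.9) = 4.36 m
Distance in phase 3 = 4.36 m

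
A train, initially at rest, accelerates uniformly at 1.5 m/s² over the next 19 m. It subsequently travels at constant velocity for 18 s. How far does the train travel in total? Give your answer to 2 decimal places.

Phase 1 (accelerating): v₀ = 0 m/s, a = 1.5 m/s².
v² = v₀² + 2aΔx = 0² + 2·1.5·19 = 57.0 → v = 7.55 m/s
t = (v − v₀)/a = (7.55 − 0)/1.5 = 5.03 s

Phase 2 (constant speed): v₀ = 7.55 m/s, a = 0 m/s².
v = v₀ + at = 7.55 + (0)(18) = 7.55 m/s
Δx = v₀t + ½at² = 7.55·18 + 0.5·0·18² = 136 m
Total distance = 19.0 + 136 = 155 m

154.90 m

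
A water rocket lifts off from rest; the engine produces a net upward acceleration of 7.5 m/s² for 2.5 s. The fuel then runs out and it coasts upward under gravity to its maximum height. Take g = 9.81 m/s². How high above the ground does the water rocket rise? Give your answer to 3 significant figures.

41.4 m

Phase 1 (powered ascent): v₀ = 0 m/s, a = 7.5 m/s².
v = v₀ + at = 0 + (7.5)(2.5) = 18.8 m/s
Δx = v₀t + ½at² = 0·2.5 + 0.5·7.5·2.5² = 23.4 m

Phase 2 (coasting upward): v₀ = 18.8 m/s, a = -9.81 m/s².
v = v₀ + at → t = (0 − 18.8) / -9.81 = 1.91 s
v² = v₀² + 2aΔx → Δx = (0² − 18.8²)/(2·-9.81) = 17.9 m
Maximum height = 23.4 + 17.9 = 41.4 m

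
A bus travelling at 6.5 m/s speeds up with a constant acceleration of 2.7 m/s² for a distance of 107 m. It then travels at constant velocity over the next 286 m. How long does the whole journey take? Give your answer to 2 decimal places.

18.30 s

Phase 1 (accelerating): v₀ = 6.50 m/s, a = 2.7 m/s².
v² = v₀² + 2aΔx = 6.50² + 2·2.7·107 = 620 → v = 24.9 m/s
t = (v − v₀)/a = (24.9 − 6.50)/2.7 = 6.82 s

Phase 2 (constant speed): v₀ = 24.9 m/s, a = 0 m/s².
Constant speed: t = d/v = 286/24.9 = 11.5 s
Total time = 6.82 + 11.5 = 18.3 s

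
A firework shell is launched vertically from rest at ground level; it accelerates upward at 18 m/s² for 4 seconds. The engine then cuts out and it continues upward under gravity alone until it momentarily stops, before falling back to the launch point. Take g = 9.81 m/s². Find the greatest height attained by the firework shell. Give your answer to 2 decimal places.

Phase 1 (powered ascent): v₀ = 0 m/s, a = 18 m/s².
v = v₀ + at = 0 + (18)(4) = 72.0 m/s
Δx = v₀t + ½at² = 0·4 + 0.5·18·4² = 144 m

Phase 2 (coasting upward): v₀ = 72.0 m/s, a = -9.81 m/s².
v = v₀ + at → t = (0 − 72.0) / -9.81 = 7.34 s
v² = v₀² + 2aΔx → Δx = (0² − 72.0²)/(2·-9.81) = 264 m
Maximum height = 144 + 264 = 408 m

408.22 m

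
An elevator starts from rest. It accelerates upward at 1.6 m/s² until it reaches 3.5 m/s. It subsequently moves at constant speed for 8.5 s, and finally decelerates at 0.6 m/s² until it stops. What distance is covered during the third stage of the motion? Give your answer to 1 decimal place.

Phase 1 (accelerating): v₀ = 0 m/s, a = 1.6 m/s².
v = v₀ + at → t = (3.5 − 0) / 1.6 = 2.19 s
v² = v₀² + 2aΔx → Δx = (3.5² − 0²)/(2·1.6) = 3.83 m

Phase 2 (constant speed): v₀ = 3.50 m/s, a = 0 m/s².
v = v₀ + at = 3.50 + (0)(8.5) = 3.50 m/s
Δx = v₀t + ½at² = 3.50·8.5 + 0.5·0·8.5² = 29.8 m

Phase 3 (decelerating): v₀ = 3.50 m/s, a = -0.6 m/s².
v = v₀ + at → t = (0 − 3.50) / -0.6 = 5.83 s
v² = v₀² + 2aΔx → Δx = (0² − 3.50²)/(2·-0.6) = 10.2 m
Distance in phase 3 = 10.2 m

10.2 m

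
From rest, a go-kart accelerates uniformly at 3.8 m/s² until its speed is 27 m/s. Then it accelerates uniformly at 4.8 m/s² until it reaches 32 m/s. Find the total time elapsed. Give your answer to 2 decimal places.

Phase 1 (accelerating): v₀ = 0 m/s, a = 3.8 m/s².
v = v₀ + at → t = (27 − 0) / 3.8 = 7.11 s
v² = v₀² + 2aΔx → Δx = (27² − 0²)/(2·3.8) = 95.9 m

Phase 2 (accelerating): v₀ = 27.0 m/s, a = 4.8 m/s².
v = v₀ + at → t = (32 − 27.0) / 4.8 = 1.04 s
v² = v₀² + 2aΔx → Δx = (32² − 27.0²)/(2·4.8) = 30.7 m
Total time = 7.11 + 1.04 = 8.15 s

8.15 s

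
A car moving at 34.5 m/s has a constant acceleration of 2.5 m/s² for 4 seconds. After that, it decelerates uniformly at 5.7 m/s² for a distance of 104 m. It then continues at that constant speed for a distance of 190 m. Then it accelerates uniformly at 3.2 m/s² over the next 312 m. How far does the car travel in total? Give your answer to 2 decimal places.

764.00 m

Phase 1 (accelerating): v₀ = 34.5 m/s, a = 2.5 m/s².
v = v₀ + at = 34.5 + (2.5)(4) = 44.5 m/s
Δx = v₀t + ½at² = 34.5·4 + 0.5·2.5·4² = 158 m

Phase 2 (decelerating): v₀ = 44.5 m/s, a = -5.7 m/s².
v² = v₀² + 2aΔx = 44.5² + 2·-5.7·104 = 795 → v = 28.2 m/s
t = (v − v₀)/a = (28.2 − 44.5)/-5.7 = 2.86 s

Phase 3 (constant speed): v₀ = 28.2 m/s, a = 0 m/s².
Constant speed: t = d/v = 190/28.2 = 6.74 s

Phase 4 (accelerating): v₀ = 28.2 m/s, a = 3.2 m/s².
v² = v₀² + 2aΔx = 28.2² + 2·3.2·312 = 2790 → v = 52.8 m/s
t = (v − v₀)/a = (52.8 − 28.2)/3.2 = 7.70 s
Total distance = 158 + 104 + 190 + 312 = 764 m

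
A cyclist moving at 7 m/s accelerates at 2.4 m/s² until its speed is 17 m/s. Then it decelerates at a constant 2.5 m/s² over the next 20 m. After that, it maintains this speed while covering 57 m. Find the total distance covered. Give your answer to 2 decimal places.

Phase 1 (accelerating): v₀ = 7.00 m/s, a = 2.4 m/s².
v = v₀ + at → t = (17 − 7.00) / 2.4 = 4.17 s
v² = v₀² + 2aΔx → Δx = (17² − 7.00²)/(2·2.4) = 50.0 m

Phase 2 (decelerating): v₀ = 17.0 m/s, a = -2.5 m/s².
v² = v₀² + 2aΔx = 17.0² + 2·-2.5·20 = 189 → v = 13.7 m/s
t = (v − v₀)/a = (13.7 − 17.0)/-2.5 = 1.30 s

Phase 3 (constant speed): v₀ = 13.7 m/s, a = 0 m/s².
Constant speed: t = d/v = 57/13.7 = 4.15 s
Total distance = 50.0 + 20.0 + 57.0 = 127 m

127.00 m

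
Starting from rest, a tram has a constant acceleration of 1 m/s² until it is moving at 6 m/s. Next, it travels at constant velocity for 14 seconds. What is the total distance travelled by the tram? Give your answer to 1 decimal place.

Phase 1 (accelerating): v₀ = 0 m/s, a = 1 m/s².
v = v₀ + at → t = (6 − 0) / 1 = 6.00 s
v² = v₀² + 2aΔx → Δx = (6² − 0²)/(2·1) = 18.0 m

Phase 2 (constant speed): v₀ = 6.00 m/s, a = 0 m/s².
v = v₀ + at = 6.00 + (0)(14) = 6.00 m/s
Δx = v₀t + ½at² = 6.00·14 + 0.5·0·14² = 84.0 m
Total distance = 18.0 + 84.0 = 102 m

102.0 m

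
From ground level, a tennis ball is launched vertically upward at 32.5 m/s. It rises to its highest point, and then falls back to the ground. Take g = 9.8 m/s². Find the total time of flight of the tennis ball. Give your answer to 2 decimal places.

6.63 s

Phase 1 (rising): v₀ = 32.5 m/s, a = -9.8 m/s².
v = v₀ + at → t = (0 − 32.5) / -9.8 = 3.32 s
v² = v₀² + 2aΔx → Δx = (0² − 32.5²)/(2·-9.8) = 53.9 m

Phase 2 (falling): v₀ = 0 m/s, a = -9.8 m/s².
Falls 53.9 m from rest: t = √(2·53.9/9.8) = 3.32 s; v = g·t = 32.5 m/s.
Total time = 3.32 + 3.32 = 6.63 s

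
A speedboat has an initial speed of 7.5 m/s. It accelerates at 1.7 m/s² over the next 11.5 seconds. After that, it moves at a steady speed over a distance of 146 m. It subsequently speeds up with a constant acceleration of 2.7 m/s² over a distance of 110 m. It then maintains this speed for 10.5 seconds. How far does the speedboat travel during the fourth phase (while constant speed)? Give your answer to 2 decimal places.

382.31 m

Phase 1 (accelerating): v₀ = 7.50 m/s, a = 1.7 m/s².
v = v₀ + at = 7.50 + (1.7)(11.5) = 27.1 m/s
Δx = v₀t + ½at² = 7.50·11.5 + 0.5·1.7·11.5² = 199 m

Phase 2 (constant speed): v₀ = 27.1 m/s, a = 0 m/s².
Constant speed: t = d/v = 146/27.1 = 5.40 s

Phase 3 (accelerating): v₀ = 27.1 m/s, a = 2.7 m/s².
v² = v₀² + 2aΔx = 27.1² + 2·2.7·110 = 1330 → v = 36.4 m/s
t = (v − v₀)/a = (36.4 − 27.1)/2.7 = 3.47 s

Phase 4 (constant speed): v₀ = 36.4 m/s, a = 0 m/s².
v = v₀ + at = 36.4 + (0)(10.5) = 36.4 m/s
Δx = v₀t + ½at² = 36.4·10.5 + 0.5·0·10.5² = 382 m
Distance in phase 4 = 382 m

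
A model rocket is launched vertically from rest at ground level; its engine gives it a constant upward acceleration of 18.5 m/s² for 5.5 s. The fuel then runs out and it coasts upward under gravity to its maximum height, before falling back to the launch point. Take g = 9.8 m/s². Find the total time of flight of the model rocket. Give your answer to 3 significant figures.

28.7 s

Phase 1 (powered ascent): v₀ = 0 m/s, a = 18.5 m/s².
v = v₀ + at = 0 + (18.5)(5.5) = 102 m/s
Δx = v₀t + ½at² = 0·5.5 + 0.5·18.5·5.5² = 280 m

Phase 2 (coasting upward): v₀ = 102 m/s, a = -9.8 m/s².
v = v₀ + at → t = (0 − 102) / -9.8 = 10.4 s
v² = v₀² + 2aΔx → Δx = (0² − 102²)/(2·-9.8) = 528 m

Phase 3 (free fall): v₀ = 0 m/s, a = -9.8 m/s².
Falls 808 m from rest: t = √(2·808/9.8) = 12.8 s; v = g·t = 126 m/s.
Total time = 5.50 + 10.4 + 12.8 = 28.7 s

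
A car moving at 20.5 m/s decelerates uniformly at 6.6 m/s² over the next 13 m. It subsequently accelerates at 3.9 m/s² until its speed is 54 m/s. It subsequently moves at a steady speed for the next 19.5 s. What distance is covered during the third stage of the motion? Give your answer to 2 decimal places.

Phase 1 (decelerating): v₀ = 20.5 m/s, a = -6.6 m/s².
v² = v₀² + 2aΔx = 20.5² + 2·-6.6·13 = 249 → v = 15.8 m/s
t = (v − v₀)/a = (15.8 − 20.5)/-6.6 = 0.717 s

Phase 2 (accelerating): v₀ = 15.8 m/s, a = 3.9 m/s².
v = v₀ + at → t = (54 − 15.8) / 3.9 = 9.80 s
v² = v₀² + 2aΔx → Δx = (54² − 15.8²)/(2·3.9) = 342 m

Phase 3 (constant speed): v₀ = 54.0 m/s, a = 0 m/s².
v = v₀ + at = 54.0 + (0)(19.5) = 54.0 m/s
Δx = v₀t + ½at² = 54.0·19.5 + 0.5·0·19.5² = 1050 m
Distance in phase 3 = 1050 m

1053.00 m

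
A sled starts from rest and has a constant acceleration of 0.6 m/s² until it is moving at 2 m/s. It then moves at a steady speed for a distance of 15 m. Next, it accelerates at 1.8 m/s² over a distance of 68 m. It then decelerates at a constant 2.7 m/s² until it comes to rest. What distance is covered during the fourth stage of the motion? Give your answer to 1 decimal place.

46.1 m

Phase 1 (accelerating): v₀ = 0 m/s, a = 0.6 m/s².
v = v₀ + at → t = (2 − 0) / 0.6 = 3.33 s
v² = v₀² + 2aΔx → Δx = (2² − 0²)/(2·0.6) = 3.33 m

Phase 2 (constant speed): v₀ = 2.00 m/s, a = 0 m/s².
Constant speed: t = d/v = 15/2.00 = 7.50 s

Phase 3 (accelerating): v₀ = 2.00 m/s, a = 1.8 m/s².
v² = v₀² + 2aΔx = 2.00² + 2·1.8·68 = 249 → v = 15.8 m/s
t = (v − v₀)/a = (15.8 − 2.00)/1.8 = 7.65 s

Phase 4 (decelerating): v₀ = 15.8 m/s, a = -2.7 m/s².
v = v₀ + at → t = (0 − 15.8) / -2.7 = 5.84 s
v² = v₀² + 2aΔx → Δx = (0² − 15.8²)/(2·-2.7) = 46.1 m
Distance in phase 4 = 46.1 m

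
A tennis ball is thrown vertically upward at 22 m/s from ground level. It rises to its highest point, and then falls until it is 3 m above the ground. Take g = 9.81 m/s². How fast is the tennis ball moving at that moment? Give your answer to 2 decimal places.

20.62 m/s

Phase 1 (rising): v₀ = 22.0 m/s, a = -9.81 m/s².
v = v₀ + at → t = (0 − 22.0) / -9.81 = 2.24 s
v² = v₀² + 2aΔx → Δx = (0² − 22.0²)/(2·-9.81) = 24.7 m

Phase 2 (falling): v₀ = 0 m/s, a = -9.81 m/s².
Falls 21.7 m from rest: t = √(2·21.7/9.81) = 2.10 s; v = g·t = 20.6 m/s.
Final speed = 20.6 m/s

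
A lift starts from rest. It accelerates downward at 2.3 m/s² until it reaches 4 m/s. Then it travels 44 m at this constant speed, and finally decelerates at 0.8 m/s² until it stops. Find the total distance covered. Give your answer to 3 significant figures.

Phase 1 (accelerating): v₀ = 0 m/s, a = 2.3 m/s².
v = v₀ + at → t = (4 − 0) / 2.3 = 1.74 s
v² = v₀² + 2aΔx → Δx = (4² − 0²)/(2·2.3) = 3.48 m

Phase 2 (constant speed): v₀ = 4.00 m/s, a = 0 m/s².
Constant speed: t = d/v = 44/4.00 = 11.0 s

Phase 3 (decelerating): v₀ = 4.00 m/s, a = -0.8 m/s².
v = v₀ + at → t = (0 − 4.00) / -0.8 = 5.00 s
v² = v₀² + 2aΔx → Δx = (0² − 4.00²)/(2·-0.8) = 10.0 m
Total distance = 3.48 + 44.0 + 10.0 = 57.5 m

57.5 m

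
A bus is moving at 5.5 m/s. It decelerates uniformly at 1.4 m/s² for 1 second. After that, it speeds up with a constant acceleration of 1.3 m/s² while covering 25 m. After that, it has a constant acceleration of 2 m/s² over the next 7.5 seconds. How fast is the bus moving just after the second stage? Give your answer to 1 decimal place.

9.0 m/s

Phase 1 (decelerating): v₀ = 5.50 m/s, a = -1.4 m/s².
v = v₀ + at = 5.50 + (-1.4)(1) = 4.10 m/s
Δx = v₀t + ½at² = 5.50·1 + 0.5·-1.4·1² = 4.80 m

Phase 2 (accelerating): v₀ = 4.10 m/s, a = 1.3 m/s².
v² = v₀² + 2aΔx = 4.10² + 2·1.3·25 = 81.8 → v = 9.04 m/s
t = (v − v₀)/a = (9.04 − 4.10)/1.3 = 3.80 s
Speed at end of phase 2 = 9.04 m/s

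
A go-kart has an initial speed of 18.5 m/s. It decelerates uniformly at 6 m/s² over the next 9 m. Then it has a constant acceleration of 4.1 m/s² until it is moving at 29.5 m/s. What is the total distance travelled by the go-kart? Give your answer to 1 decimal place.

86.6 m

Phase 1 (decelerating): v₀ = 18.5 m/s, a = -6 m/s².
v² = v₀² + 2aΔx = 18.5² + 2·-6·9 = 234 → v = 15.3 m/s
t = (v − v₀)/a = (15.3 − 18.5)/-6 = 0.532 s

Phase 2 (accelerating): v₀ = 15.3 m/s, a = 4.1 m/s².
v = v₀ + at → t = (29.5 − 15.3) / 4.1 = 3.46 s
v² = v₀² + 2aΔx → Δx = (29.5² − 15.3²)/(2·4.1) = 77.6 m
Total distance = 9.00 + 77.6 = 86.6 m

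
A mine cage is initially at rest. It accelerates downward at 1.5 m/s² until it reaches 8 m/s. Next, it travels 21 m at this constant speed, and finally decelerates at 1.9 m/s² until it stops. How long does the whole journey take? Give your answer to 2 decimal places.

Phase 1 (accelerating): v₀ = 0 m/s, a = 1.5 m/s².
v = v₀ + at → t = (8 − 0) / 1.5 = 5.33 s
v² = v₀² + 2aΔx → Δx = (8² − 0²)/(2·1.5) = 21.3 m

Phase 2 (constant speed): v₀ = 8.00 m/s, a = 0 m/s².
Constant speed: t = d/v = 21/8.00 = 2.62 s

Phase 3 (decelerating): v₀ = 8.00 m/s, a = -1.9 m/s².
v = v₀ + at → t = (0 − 8.00) / -1.9 = 4.21 s
v² = v₀² + 2aΔx → Δx = (0² − 8.00²)/(2·-1.9) = 16.8 m
Total time = 5.33 + 2.62 + 4.21 = 12.2 s

12.17 s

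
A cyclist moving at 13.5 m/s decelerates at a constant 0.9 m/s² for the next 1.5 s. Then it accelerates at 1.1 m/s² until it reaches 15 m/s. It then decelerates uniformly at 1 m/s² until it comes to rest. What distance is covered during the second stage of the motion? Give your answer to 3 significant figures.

Phase 1 (decelerating): v₀ = 13.5 m/s, a = -0.9 m/s².
v = v₀ + at = 13.5 + (-0.9)(1.5) = 12.2 m/s
Δx = v₀t + ½at² = 13.5·1.5 + 0.5·-0.9·1.5² = 19.2 m

Phase 2 (accelerating): v₀ = 12.2 m/s, a = 1.1 m/s².
v = v₀ + at → t = (15 − 12.2) / 1.1 = 2.59 s
v² = v₀² + 2aΔx → Δx = (15² − 12.2²)/(2·1.1) = 35.2 m
Distance in phase 2 = 35.2 m

35.2 m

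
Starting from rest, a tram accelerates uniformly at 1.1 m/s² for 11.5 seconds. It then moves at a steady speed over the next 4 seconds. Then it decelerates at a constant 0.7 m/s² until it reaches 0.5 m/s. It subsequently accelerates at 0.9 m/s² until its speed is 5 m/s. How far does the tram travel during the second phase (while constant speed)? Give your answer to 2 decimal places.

50.60 m

Phase 1 (accelerating): v₀ = 0 m/s, a = 1.1 m/s².
v = v₀ + at = 0 + (1.1)(11.5) = 12.7 m/s
Δx = v₀t + ½at² = 0·11.5 + 0.5·1.1·11.5² = 72.7 m

Phase 2 (constant speed): v₀ = 12.7 m/s, a = 0 m/s².
v = v₀ + at = 12.7 + (0)(4) = 12.7 m/s
Δx = v₀t + ½at² = 12.7·4 + 0.5·0·4² = 50.6 m
Distance in phase 2 = 50.6 m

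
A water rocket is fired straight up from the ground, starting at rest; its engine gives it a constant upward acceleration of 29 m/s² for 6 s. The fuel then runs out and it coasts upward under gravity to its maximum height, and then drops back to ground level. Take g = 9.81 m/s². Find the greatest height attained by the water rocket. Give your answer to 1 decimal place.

2065.1 m

Phase 1 (powered ascent): v₀ = 0 m/s, a = 29 m/s².
v = v₀ + at = 0 + (29)(6) = 174 m/s
Δx = v₀t + ½at² = 0·6 + 0.5·29·6² = 522 m

Phase 2 (coasting upward): v₀ = 174 m/s, a = -9.81 m/s².
v = v₀ + at → t = (0 − 174) / -9.81 = 17.7 s
v² = v₀² + 2aΔx → Δx = (0² − 174²)/(2·-9.81) = 1540 m
Maximum height = 522 + 1540 = 2070 m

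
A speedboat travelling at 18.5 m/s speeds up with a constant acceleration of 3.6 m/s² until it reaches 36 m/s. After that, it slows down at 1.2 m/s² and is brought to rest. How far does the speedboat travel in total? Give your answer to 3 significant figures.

672 m

Phase 1 (accelerating): v₀ = 18.5 m/s, a = 3.6 m/s².
v = v₀ + at → t = (36 − 18.5) / 3.6 = 4.86 s
v² = v₀² + 2aΔx → Δx = (36² − 18.5²)/(2·3.6) = 132 m

Phase 2 (decelerating): v₀ = 36.0 m/s, a = -1.2 m/s².
v = v₀ + at → t = (0 − 36.0) / -1.2 = 30.0 s
v² = v₀² + 2aΔx → Δx = (0² − 36.0²)/(2·-1.2) = 540 m
Total distance = 132 + 540 = 672 m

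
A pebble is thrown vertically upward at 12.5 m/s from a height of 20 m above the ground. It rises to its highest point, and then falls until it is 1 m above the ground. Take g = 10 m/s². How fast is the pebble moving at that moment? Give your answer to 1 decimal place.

23.2 m/s

Phase 1 (rising): v₀ = 12.5 m/s, a = -10 m/s².
v = v₀ + at → t = (0 − 12.5) / -10 = 1.25 s
v² = v₀² + 2aΔx → Δx = (0² − 12.5²)/(2·-10) = 7.81 m

Phase 2 (falling): v₀ = 0 m/s, a = -10 m/s².
Falls 26.8 m from rest: t = √(2·26.8/10) = 2.32 s; v = g·t = 23.2 m/s.
Final speed = 23.2 m/s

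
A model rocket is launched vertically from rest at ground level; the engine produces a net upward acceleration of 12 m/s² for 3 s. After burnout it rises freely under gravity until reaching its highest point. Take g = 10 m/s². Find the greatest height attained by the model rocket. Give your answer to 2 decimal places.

118.80 m

Phase 1 (powered ascent): v₀ = 0 m/s, a = 12 m/s².
v = v₀ + at = 0 + (12)(3) = 36.0 m/s
Δx = v₀t + ½at² = 0·3 + 0.5·12·3² = 54.0 m

Phase 2 (coasting upward): v₀ = 36.0 m/s, a = -10 m/s².
v = v₀ + at → t = (0 − 36.0) / -10 = 3.60 s
v² = v₀² + 2aΔx → Δx = (0² − 36.0²)/(2·-10) = 64.8 m
Maximum height = 54.0 + 64.8 = 119 m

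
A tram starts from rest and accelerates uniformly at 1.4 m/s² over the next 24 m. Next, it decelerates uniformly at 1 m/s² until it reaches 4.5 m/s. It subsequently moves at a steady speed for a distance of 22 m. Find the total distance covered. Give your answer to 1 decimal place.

Phase 1 (accelerating): v₀ = 0 m/s, a = 1.4 m/s².
v² = v₀² + 2aΔx = 0² + 2·1.4·24 = 67.2 → v = 8.20 m/s
t = (v − v₀)/a = (8.20 − 0)/1.4 = 5.86 s

Phase 2 (decelerating): v₀ = 8.20 m/s, a = -1 m/s².
v = v₀ + at → t = (4.5 − 8.20) / -1 = 3.70 s
v² = v₀² + 2aΔx → Δx = (4.5² − 8.20²)/(2·-1) = 23.5 m

Phase 3 (constant speed): v₀ = 4.50 m/s, a = 0 m/s².
Constant speed: t = d/v = 22/4.50 = 4.89 s
Total distance = 24.0 + 23.5 + 22.0 = 69.5 m

69.5 m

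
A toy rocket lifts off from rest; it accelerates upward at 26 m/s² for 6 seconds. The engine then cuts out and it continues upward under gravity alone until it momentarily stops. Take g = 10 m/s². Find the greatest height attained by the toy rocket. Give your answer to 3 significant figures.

Phase 1 (powered ascent): v₀ = 0 m/s, a = 26 m/s².
v = v₀ + at = 0 + (26)(6) = 156 m/s
Δx = v₀t + ½at² = 0·6 + 0.5·26·6² = 468 m

Phase 2 (coasting upward): v₀ = 156 m/s, a = -10 m/s².
v = v₀ + at → t = (0 − 156) / -10 = 15.6 s
v² = v₀² + 2aΔx → Δx = (0² − 156²)/(2·-10) = 1220 m
Maximum height = 468 + 1220 = 1680 m

1680 m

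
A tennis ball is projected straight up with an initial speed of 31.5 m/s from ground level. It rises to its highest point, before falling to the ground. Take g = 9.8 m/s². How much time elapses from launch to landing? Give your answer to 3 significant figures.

6.43 s

Phase 1 (rising): v₀ = 31.5 m/s, a = -9.8 m/s².
v = v₀ + at → t = (0 − 31.5) / -9.8 = 3.21 s
v² = v₀² + 2aΔx → Δx = (0² − 31.5²)/(2·-9.8) = 50.6 m

Phase 2 (falling): v₀ = 0 m/s, a = -9.8 m/s².
Falls 50.6 m from rest: t = √(2·50.6/9.8) = 3.21 s; v = g·t = 31.5 m/s.
Total time = 3.21 + 3.21 = 6.43 s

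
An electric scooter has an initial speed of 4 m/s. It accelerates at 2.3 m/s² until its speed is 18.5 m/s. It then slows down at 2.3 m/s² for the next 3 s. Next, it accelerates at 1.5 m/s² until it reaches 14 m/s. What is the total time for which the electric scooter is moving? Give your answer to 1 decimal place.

10.9 s

Phase 1 (accelerating): v₀ = 4.00 m/s, a = 2.3 m/s².
v = v₀ + at → t = (18.5 − 4.00) / 2.3 = 6.30 s
v² = v₀² + 2aΔx → Δx = (18.5² − 4.00²)/(2·2.3) = 70.9 m

Phase 2 (decelerating): v₀ = 18.5 m/s, a = -2.3 m/s².
v = v₀ + at = 18.5 + (-2.3)(3) = 11.6 m/s
Δx = v₀t + ½at² = 18.5·3 + 0.5·-2.3·3² = 45.1 m

Phase 3 (accelerating): v₀ = 11.6 m/s, a = 1.5 m/s².
v = v₀ + at → t = (14 − 11.6) / 1.5 = 1.60 s
v² = v₀² + 2aΔx → Δx = (14² − 11.6²)/(2·1.5) = 20.5 m
Total time = 6.30 + 3.00 + 1.60 = 10.9 s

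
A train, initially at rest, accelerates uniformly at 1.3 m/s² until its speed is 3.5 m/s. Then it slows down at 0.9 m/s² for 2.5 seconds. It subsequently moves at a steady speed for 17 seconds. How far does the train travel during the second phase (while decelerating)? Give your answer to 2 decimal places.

Phase 1 (accelerating): v₀ = 0 m/s, a = 1.3 m/s².
v = v₀ + at → t = (3.5 − 0) / 1.3 = 2.69 s
v² = v₀² + 2aΔx → Δx = (3.5² − 0²)/(2·1.3) = 4.71 m

Phase 2 (decelerating): v₀ = 3.50 m/s, a = -0.9 m/s².
v = v₀ + at = 3.50 + (-0.9)(2.5) = 1.25 m/s
Δx = v₀t + ½at² = 3.50·2.5 + 0.5·-0.9·2.5² = 5.94 m
Distance in phase 2 = 5.94 m

5.94 m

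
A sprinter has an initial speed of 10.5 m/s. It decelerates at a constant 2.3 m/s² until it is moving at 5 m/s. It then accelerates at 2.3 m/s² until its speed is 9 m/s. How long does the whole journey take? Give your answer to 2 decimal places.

Phase 1 (decelerating): v₀ = 10.5 m/s, a = -2.3 m/s².
v = v₀ + at → t = (5 − 10.5) / -2.3 = 2.39 s
v² = v₀² + 2aΔx → Δx = (5² − 10.5²)/(2·-2.3) = 18.5 m

Phase 2 (accelerating): v₀ = 5.00 m/s, a = 2.3 m/s².
v = v₀ + at → t = (9 − 5.00) / 2.3 = 1.74 s
v² = v₀² + 2aΔx → Δx = (9² − 5.00²)/(2·2.3) = 12.2 m
Total time = 2.39 + 1.74 = 4.13 s

4.13 s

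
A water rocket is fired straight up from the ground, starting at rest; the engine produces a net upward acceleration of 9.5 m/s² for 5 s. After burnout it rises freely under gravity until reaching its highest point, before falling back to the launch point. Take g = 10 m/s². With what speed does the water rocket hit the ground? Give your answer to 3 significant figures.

68.1 m/s

Phase 1 (powered ascent): v₀ = 0 m/s, a = 9.5 m/s².
v = v₀ + at = 0 + (9.5)(5) = 47.5 m/s
Δx = v₀t + ½at² = 0·5 + 0.5·9.5·5² = 119 m

Phase 2 (coasting upward): v₀ = 47.5 m/s, a = -10 m/s².
v = v₀ + at → t = (0 − 47.5) / -10 = 4.75 s
v² = v₀² + 2aΔx → Δx = (0² − 47.5²)/(2·-10) = 113 m

Phase 3 (free fall): v₀ = 0 m/s, a = -10 m/s².
Falls 232 m from rest: t = √(2·232/10) = 6.81 s; v = g·t = 68.1 m/s.
Impact speed = 68.1 m/s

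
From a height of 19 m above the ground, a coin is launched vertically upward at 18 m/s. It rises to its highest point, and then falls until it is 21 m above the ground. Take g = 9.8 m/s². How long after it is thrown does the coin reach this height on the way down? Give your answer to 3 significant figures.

Phase 1 (rising): v₀ = 18.0 m/s, a = -9.8 m/s².
v = v₀ + at → t = (0 − 18.0) / -9.8 = 1.84 s
v² = v₀² + 2aΔx → Δx = (0² − 18.0²)/(2·-9.8) = 16.5 m

Phase 2 (falling): v₀ = 0 m/s, a = -9.8 m/s².
Falls 14.5 m from rest: t = √(2·14.5/9.8) = 1.72 s; v = g·t = 16.9 m/s.
Total time = 1.84 + 1.72 = 3.56 s

3.56 s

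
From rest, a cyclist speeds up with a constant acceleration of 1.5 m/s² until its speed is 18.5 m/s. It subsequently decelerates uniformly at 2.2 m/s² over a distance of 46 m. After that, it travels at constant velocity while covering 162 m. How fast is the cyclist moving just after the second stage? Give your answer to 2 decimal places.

11.83 m/s

Phase 1 (accelerating): v₀ = 0 m/s, a = 1.5 m/s².
v = v₀ + at → t = (18.5 − 0) / 1.5 = 12.3 s
v² = v₀² + 2aΔx → Δx = (18.5² − 0²)/(2·1.5) = 114 m

Phase 2 (decelerating): v₀ = 18.5 m/s, a = -2.2 m/s².
v² = v₀² + 2aΔx = 18.5² + 2·-2.2·46 = 140 → v = 11.8 m/s
t = (v − v₀)/a = (11.8 − 18.5)/-2.2 = 3.03 s
Speed at end of phase 2 = 11.8 m/s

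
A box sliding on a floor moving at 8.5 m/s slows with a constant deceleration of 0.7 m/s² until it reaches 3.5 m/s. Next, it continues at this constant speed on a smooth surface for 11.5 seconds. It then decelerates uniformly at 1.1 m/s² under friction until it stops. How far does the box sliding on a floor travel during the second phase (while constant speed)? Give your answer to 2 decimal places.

Phase 1 (decelerating): v₀ = 8.50 m/s, a = -0.7 m/s².
v = v₀ + at → t = (3.5 − 8.50) / -0.7 = 7.14 s
v² = v₀² + 2aΔx → Δx = (3.5² − 8.50²)/(2·-0.7) = 42.9 m

Phase 2 (constant speed): v₀ = 3.50 m/s, a = 0 m/s².
v = v₀ + at = 3.50 + (0)(11.5) = 3.50 m/s
Δx = v₀t + ½at² = 3.50·11.5 + 0.5·0·11.5² = 40.2 m
Distance in phase 2 = 40.2 m

40.25 m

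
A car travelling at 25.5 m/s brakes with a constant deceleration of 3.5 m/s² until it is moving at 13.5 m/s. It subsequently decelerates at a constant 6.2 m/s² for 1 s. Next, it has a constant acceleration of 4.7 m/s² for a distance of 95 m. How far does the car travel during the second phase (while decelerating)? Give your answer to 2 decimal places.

Phase 1 (decelerating): v₀ = 25.5 m/s, a = -3.5 m/s².
v = v₀ + at → t = (13.5 − 25.5) / -3.5 = 3.43 s
v² = v₀² + 2aΔx → Δx = (13.5² − 25.5²)/(2·-3.5) = 66.9 m

Phase 2 (decelerating): v₀ = 13.5 m/s, a = -6.2 m/s².
v = v₀ + at = 13.5 + (-6.2)(1) = 7.30 m/s
Δx = v₀t + ½at² = 13.5·1 + 0.5·-6.2·1² = 10.4 m
Distance in phase 2 = 10.4 m

10.40 m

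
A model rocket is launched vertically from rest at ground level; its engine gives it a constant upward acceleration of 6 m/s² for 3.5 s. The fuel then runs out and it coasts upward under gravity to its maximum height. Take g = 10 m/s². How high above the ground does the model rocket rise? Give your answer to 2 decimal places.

58.80 m

Phase 1 (powered ascent): v₀ = 0 m/s, a = 6 m/s².
v = v₀ + at = 0 + (6)(3.5) = 21.0 m/s
Δx = v₀t + ½at² = 0·3.5 + 0.5·6·3.5² = 36.8 m

Phase 2 (coasting upward): v₀ = 21.0 m/s, a = -10 m/s².
v = v₀ + at → t = (0 − 21.0) / -10 = 2.10 s
v² = v₀² + 2aΔx → Δx = (0² − 21.0²)/(2·-10) = 22.1 m
Maximum height = 36.8 + 22.1 = 58.8 m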